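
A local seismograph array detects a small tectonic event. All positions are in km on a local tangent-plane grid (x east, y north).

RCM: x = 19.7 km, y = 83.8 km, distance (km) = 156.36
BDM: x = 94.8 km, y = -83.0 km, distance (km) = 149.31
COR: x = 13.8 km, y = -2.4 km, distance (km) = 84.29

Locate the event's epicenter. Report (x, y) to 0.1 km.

Circle about each station: (x − 19.7)² + (y − 83.8)² = 156.36²; (x − 94.8)² + (y + 83.0)² = 149.31²; (x − 13.8)² + (y + 2.4)² = 84.29².
Subtracting the RCM equation from the BDM and COR equations removes the quadratic terms:
150.2 x − 333.6 y = 10620.48
-11.8 x − 172.4 y = 10129.32
Solving the 2×2 system: x ≈ -51.9, y ≈ -55.2 km.
Check against RCM (with the unrounded x, y): √((x − 19.7)²+(y − 83.8)²) = 156.36 ≈ 156.36 km. ✓

x ≈ -51.9 km, y ≈ -55.2 km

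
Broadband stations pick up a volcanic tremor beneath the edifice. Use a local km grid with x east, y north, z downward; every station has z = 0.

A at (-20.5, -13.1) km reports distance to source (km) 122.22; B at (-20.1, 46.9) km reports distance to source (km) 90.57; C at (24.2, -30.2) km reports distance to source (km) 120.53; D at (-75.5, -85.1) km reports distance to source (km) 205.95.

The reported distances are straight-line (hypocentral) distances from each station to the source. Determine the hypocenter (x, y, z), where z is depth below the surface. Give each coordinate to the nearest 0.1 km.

Each station gives a sphere (x−x_i)² + (y−y_i)² + z² = d_i² (stations at z=0).
Subtracting the A sphere from B and C: z² cancels, leaving linear equations in x and y:
0.8 x + 120.0 y = 8746.56
89.4 x − 34.2 y = 1316.07
Solving: x ≈ 42.496, y ≈ 72.605 km (keep extra digits for the depth step; rounded: 42.5, 72.6).
Then from the A sphere: z² = 122.22² − (x + 20.5)² − (y + 13.1)² with x = 42.496, y = 72.605, so z ≈ 60.199 ≈ 60.2 km.

x ≈ 42.5 km, y ≈ 72.6 km, depth ≈ 60.2 km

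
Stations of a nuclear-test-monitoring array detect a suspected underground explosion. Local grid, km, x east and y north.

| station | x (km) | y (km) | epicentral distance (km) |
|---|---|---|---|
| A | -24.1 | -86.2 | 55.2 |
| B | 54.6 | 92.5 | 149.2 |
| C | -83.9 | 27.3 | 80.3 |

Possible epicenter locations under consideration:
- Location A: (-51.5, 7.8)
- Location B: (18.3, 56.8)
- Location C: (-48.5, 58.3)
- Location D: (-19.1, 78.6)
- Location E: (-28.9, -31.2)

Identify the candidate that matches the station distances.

Location E

For each candidate, compare |candidate − station| to the reported distance:
Location A: residuals A 42.7, B 13.4, C 42.5 → max 42.7 km
Location B: residuals A 94.0, B 98.3, C 26.1 → max 98.3 km
Location C: residuals A 91.3, B 40.6, C 33.2 → max 91.3 km
Location D: residuals A 109.7, B 74.2, C 2.3 → max 109.7 km
Location E: residuals A 0.0, B 0.0, C 0.0 → max 0.0 km
Only Location E has all residuals ≈ 0.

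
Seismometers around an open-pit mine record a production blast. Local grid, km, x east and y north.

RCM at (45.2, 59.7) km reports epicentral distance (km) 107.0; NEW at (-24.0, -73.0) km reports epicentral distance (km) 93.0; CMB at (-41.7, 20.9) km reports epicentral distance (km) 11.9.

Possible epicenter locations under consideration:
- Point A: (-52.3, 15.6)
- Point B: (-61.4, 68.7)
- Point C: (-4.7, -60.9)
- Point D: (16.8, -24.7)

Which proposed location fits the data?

Point A

For each candidate, compare |candidate − station| to the reported distance:
Point A: residuals RCM 0.0, NEW 0.0, CMB 0.0 → max 0.0 km
Point B: residuals RCM 0.0, NEW 53.6, CMB 39.8 → max 53.6 km
Point C: residuals RCM 23.5, NEW 70.2, CMB 77.9 → max 77.9 km
Point D: residuals RCM 17.9, NEW 29.8, CMB 62.3 → max 62.3 km
Only Point A has all residuals ≈ 0.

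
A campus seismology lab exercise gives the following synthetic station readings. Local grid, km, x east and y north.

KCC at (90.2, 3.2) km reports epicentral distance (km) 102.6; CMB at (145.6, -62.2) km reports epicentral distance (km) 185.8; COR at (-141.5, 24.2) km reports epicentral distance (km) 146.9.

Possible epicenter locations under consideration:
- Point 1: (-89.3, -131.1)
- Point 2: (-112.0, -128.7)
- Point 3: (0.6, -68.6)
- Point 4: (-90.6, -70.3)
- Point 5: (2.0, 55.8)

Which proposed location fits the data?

Point 5

For each candidate, compare |candidate − station| to the reported distance:
Point 1: residuals KCC 121.6, CMB 59.0, COR 16.9 → max 121.6 km
Point 2: residuals KCC 138.8, CMB 80.2, COR 8.8 → max 138.8 km
Point 3: residuals KCC 12.2, CMB 40.7, COR 22.8 → max 40.7 km
Point 4: residuals KCC 92.6, CMB 50.5, COR 39.6 → max 92.6 km
Point 5: residuals KCC 0.1, CMB 0.1, COR 0.0 → max 0.1 km
Only Point 5 has all residuals ≈ 0.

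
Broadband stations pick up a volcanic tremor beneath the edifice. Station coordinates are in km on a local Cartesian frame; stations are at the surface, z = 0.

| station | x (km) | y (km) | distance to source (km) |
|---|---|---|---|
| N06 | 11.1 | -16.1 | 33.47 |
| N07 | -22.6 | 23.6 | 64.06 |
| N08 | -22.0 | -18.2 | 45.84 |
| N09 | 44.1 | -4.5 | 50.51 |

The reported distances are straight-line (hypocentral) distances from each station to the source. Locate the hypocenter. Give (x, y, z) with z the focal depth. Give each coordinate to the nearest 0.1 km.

(9.6, -20.8, 33.1)

Each station gives a sphere (x−x_i)² + (y−y_i)² + z² = d_i² (stations at z=0).
Subtracting the N06 sphere from N07 and N08: z² cancels, leaving linear equations in x and y:
-67.4 x + 79.4 y = -2298.14
-66.2 x − 4.2 y = -548.24
Solving: x ≈ 9.601, y ≈ -20.794 km (keep extra digits for the depth step; rounded: 9.6, -20.8).
Then from the N06 sphere: z² = 33.47² − (x − 11.1)² − (y + 16.1)² with x = 9.601, y = -20.794, so z ≈ 33.105 ≈ 33.1 km.
Check against N09 (with the unrounded solution): distance 50.51 ≈ 50.51 km. ✓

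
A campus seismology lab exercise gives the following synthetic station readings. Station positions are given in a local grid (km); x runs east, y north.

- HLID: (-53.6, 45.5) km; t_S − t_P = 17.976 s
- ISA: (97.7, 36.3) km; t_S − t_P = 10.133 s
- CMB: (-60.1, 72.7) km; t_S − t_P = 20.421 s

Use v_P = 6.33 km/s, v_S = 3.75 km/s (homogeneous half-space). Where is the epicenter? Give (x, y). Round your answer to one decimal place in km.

77.9 km east, -54.8 km north

Distance from S−P lag: d = Δt · v_P v_S / (v_P − v_S) = Δt · (6.33·3.75)/(6.33−3.75) ≈ 9.2006·Δt.
So d_HLID = 165.39, d_ISA = 93.23, d_CMB = 187.89 km.
Circle about each station: (x + 53.6)² + (y − 45.5)² = 165.39²; (x − 97.7)² + (y − 36.3)² = 93.23²; (x + 60.1)² + (y − 72.7)² = 187.89².
Subtracting pairs of circle equations eliminates x²+y² and gives linear equations (the radical axes):
302.6 x − 18.4 y = 24581.79
-13.0 x + 54.4 y = -3994.71
Solving the 2×2 system: x ≈ 77.9, y ≈ -54.8 km.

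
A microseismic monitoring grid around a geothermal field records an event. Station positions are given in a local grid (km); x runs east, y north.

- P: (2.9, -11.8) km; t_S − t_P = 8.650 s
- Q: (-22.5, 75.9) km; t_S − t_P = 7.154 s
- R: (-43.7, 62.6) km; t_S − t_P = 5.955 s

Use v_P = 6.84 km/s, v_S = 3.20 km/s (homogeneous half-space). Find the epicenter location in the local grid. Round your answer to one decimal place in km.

x ≈ -23.7 km, y ≈ 32.9 km

Distance from S−P lag: d = Δt · v_P v_S / (v_P − v_S) = Δt · (6.84·3.20)/(6.84−3.20) ≈ 6.0132·Δt.
So d_P = 52.01, d_Q = 43.02, d_R = 35.81 km.
Circle about each station: (x − 2.9)² + (y + 11.8)² = 52.01²; (x + 22.5)² + (y − 75.9)² = 43.02²; (x + 43.7)² + (y − 62.6)² = 35.81².
Subtracting the P equation from the Q and R equations removes the quadratic terms:
-50.8 x + 175.4 y = 6973.73
-93.2 x + 148.8 y = 7103.48
Solving the 2×2 system: x ≈ -23.7, y ≈ 32.9 km.
Check against P (with the unrounded x, y): √((x − 2.9)²+(y + 11.8)²) = 52.01 ≈ 52.01 km. ✓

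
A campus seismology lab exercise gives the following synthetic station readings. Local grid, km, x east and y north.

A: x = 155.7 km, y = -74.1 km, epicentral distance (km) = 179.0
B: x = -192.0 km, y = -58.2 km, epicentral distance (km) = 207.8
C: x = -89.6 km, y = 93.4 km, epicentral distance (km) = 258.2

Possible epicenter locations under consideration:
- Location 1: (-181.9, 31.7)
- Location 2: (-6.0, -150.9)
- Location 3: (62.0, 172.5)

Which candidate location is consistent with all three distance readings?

For each candidate, compare |candidate − station| to the reported distance:
Location 1: residuals A 174.8, B 117.3, C 147.2 → max 174.8 km
Location 2: residuals A 0.0, B 0.0, C 0.0 → max 0.0 km
Location 3: residuals A 84.8, B 135.3, C 87.2 → max 135.3 km
Only Location 2 has all residuals ≈ 0.

Location 2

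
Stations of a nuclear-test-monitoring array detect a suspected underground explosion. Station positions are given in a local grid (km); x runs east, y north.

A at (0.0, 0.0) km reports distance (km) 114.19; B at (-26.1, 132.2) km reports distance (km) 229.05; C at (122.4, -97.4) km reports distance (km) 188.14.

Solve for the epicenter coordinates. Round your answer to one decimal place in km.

Circle about each station: x² + y² = 114.19²; (x + 26.1)² + (y − 132.2)² = 229.05²; (x − 122.4)² + (y + 97.4)² = 188.14².
Subtracting pairs of circle equations eliminates x²+y² and gives linear equations (the radical axes):
-52.2 x + 264.4 y = -21266.50
244.8 x − 194.8 y = 2111.22
Solving the 2×2 system: x ≈ -65.7, y ≈ -93.4 km.

(-65.7, -93.4)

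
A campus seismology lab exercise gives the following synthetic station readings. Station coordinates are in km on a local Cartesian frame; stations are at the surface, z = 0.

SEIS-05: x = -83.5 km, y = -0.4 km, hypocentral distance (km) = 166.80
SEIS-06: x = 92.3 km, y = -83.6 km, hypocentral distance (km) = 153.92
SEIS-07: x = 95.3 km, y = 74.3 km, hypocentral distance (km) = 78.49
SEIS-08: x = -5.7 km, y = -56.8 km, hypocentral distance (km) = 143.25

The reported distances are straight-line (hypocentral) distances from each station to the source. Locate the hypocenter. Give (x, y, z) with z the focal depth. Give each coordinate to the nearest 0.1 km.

Each station gives a sphere (x−x_i)² + (y−y_i)² + z² = d_i² (stations at z=0).
Subtracting the SEIS-05 sphere from SEIS-06 and SEIS-07: z² cancels, leaving linear equations in x and y:
351.6 x − 166.4 y = 12666.71
357.6 x + 149.4 y = 29291.73
Solving: x ≈ 60.397, y ≈ 51.497 km (keep extra digits for the depth step; rounded: 60.4, 51.5).
Then from the SEIS-05 sphere: z² = 166.80² − (x + 83.5)² − (y + 0.4)² with x = 60.397, y = 51.497, so z ≈ 66.503 ≈ 66.5 km.
Check against SEIS-08 (with the unrounded solution): distance 143.25 ≈ 143.25 km. ✓

x ≈ 60.4 km, y ≈ 51.5 km, depth ≈ 66.5 km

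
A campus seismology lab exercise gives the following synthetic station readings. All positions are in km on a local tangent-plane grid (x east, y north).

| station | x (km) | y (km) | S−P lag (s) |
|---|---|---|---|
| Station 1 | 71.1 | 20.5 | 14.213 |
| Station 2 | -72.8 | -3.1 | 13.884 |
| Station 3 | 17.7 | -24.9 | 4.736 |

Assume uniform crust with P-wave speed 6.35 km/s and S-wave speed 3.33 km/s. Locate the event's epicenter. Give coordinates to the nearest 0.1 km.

Distance from S−P lag: d = Δt · v_P v_S / (v_P − v_S) = Δt · (6.35·3.33)/(6.35−3.33) ≈ 7.0018·Δt.
So d_Station 1 = 99.52, d_Station 2 = 97.21, d_Station 3 = 33.16 km.
Circle about each station: (x − 71.1)² + (y − 20.5)² = 99.52²; (x + 72.8)² + (y + 3.1)² = 97.21²; (x − 17.7)² + (y + 24.9)² = 33.16².
Subtracting the Station 1 equation from the Station 2 and Station 3 equations removes the quadratic terms:
-287.8 x − 47.2 y = 288.44
-106.8 x − 90.8 y = 4262.48
Solving the 2×2 system: x ≈ 8.3, y ≈ -56.7 km.

(8.3, -56.7)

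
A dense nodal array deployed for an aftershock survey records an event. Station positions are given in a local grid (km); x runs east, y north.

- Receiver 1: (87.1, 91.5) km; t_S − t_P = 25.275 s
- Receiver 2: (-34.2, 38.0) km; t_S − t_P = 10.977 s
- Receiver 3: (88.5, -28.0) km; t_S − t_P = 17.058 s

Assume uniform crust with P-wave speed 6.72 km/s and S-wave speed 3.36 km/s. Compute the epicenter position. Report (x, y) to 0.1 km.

Distance from S−P lag: d = Δt · v_P v_S / (v_P − v_S) = Δt · (6.72·3.36)/(6.72−3.36) ≈ 6.7200·Δt.
So d_Receiver 1 = 169.85, d_Receiver 2 = 73.77, d_Receiver 3 = 114.63 km.
Circle about each station: (x − 87.1)² + (y − 91.5)² = 169.85²; (x + 34.2)² + (y − 38.0)² = 73.77²; (x − 88.5)² + (y + 28.0)² = 114.63².
Subtracting the Receiver 1 equation from the Receiver 2 and Receiver 3 equations removes the quadratic terms:
-242.6 x − 107.0 y = 10061.99
2.8 x − 239.0 y = 8366.58
Solving the 2×2 system: x ≈ -25.9, y ≈ -35.3 km.

-25.9 km east, -35.3 km north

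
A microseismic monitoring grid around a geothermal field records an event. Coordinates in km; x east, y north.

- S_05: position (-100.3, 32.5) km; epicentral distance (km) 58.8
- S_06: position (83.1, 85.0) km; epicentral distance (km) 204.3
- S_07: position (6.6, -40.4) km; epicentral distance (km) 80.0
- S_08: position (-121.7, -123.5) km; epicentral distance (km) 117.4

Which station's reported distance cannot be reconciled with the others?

Solve using three stations at a time. Using S_05, S_07, S_08 (subtract circle equations pairwise → linear system) gives (x, y) ≈ (-70.2, -18.0).
Distances from that point to each station vs reported:
  S_05: calculated 58.8 vs reported 58.8 → residual 0.0 km
  S_06: calculated 184.7 vs reported 204.3 → residual 19.6 km
  S_07: calculated 80.0 vs reported 80.0 → residual 0.0 km
  S_08: calculated 117.4 vs reported 117.4 → residual 0.0 km
S_05, S_07, S_08 are mutually consistent (residuals ≈ 0); S_06 is off by 19.6 km.

S_06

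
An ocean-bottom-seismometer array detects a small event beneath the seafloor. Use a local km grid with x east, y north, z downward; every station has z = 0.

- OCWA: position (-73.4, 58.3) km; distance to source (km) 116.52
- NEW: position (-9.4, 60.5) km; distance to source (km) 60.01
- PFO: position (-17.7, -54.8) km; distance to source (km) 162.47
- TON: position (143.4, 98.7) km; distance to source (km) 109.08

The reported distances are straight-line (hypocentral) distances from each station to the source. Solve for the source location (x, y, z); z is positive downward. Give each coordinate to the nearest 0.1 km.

x ≈ 35.2 km, y ≈ 98.2 km, depth ≈ 13.8 km

Each station gives a sphere (x−x_i)² + (y−y_i)² + z² = d_i² (stations at z=0).
Subtracting the OCWA sphere from NEW and PFO: z² cancels, leaving linear equations in x and y:
128.0 x + 4.4 y = 4937.87
111.4 x − 226.2 y = -18289.71
Solving: x ≈ 35.202, y ≈ 98.193 km (keep extra digits for the depth step; rounded: 35.2, 98.2).
Then from the OCWA sphere: z² = 116.52² − (x + 73.4)² − (y − 58.3)² with x = 35.202, y = 98.193, so z ≈ 13.823 ≈ 13.8 km.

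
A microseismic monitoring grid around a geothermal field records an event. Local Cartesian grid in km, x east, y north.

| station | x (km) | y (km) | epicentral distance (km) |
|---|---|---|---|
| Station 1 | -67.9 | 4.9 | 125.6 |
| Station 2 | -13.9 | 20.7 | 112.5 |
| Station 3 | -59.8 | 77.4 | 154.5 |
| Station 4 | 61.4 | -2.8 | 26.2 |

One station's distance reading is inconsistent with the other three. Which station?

Solve using three stations at a time. Using Station 1, Station 3, Station 4 (subtract circle equations pairwise → linear system) gives (x, y) ≈ (53.4, -27.8).
Distances from that point to each station vs reported:
  Station 1: calculated 125.6 vs reported 125.6 → residual 0.0 km
  Station 2: calculated 82.9 vs reported 112.5 → residual 29.6 km
  Station 3: calculated 154.5 vs reported 154.5 → residual 0.0 km
  Station 4: calculated 26.2 vs reported 26.2 → residual 0.0 km
Station 1, Station 3, Station 4 are mutually consistent (residuals ≈ 0); Station 2 is off by 29.6 km.

Station 2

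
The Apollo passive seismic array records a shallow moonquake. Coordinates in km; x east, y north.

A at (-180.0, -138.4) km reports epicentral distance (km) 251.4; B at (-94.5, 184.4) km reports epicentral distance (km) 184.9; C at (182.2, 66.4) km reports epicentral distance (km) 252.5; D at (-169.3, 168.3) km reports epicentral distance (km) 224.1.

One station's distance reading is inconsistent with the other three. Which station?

C

Solve using three stations at a time. Using A, B, D (subtract circle equations pairwise → linear system) gives (x, y) ≈ (6.8, 29.8).
Distances from that point to each station vs reported:
  A: calculated 251.4 vs reported 251.4 → residual 0.0 km
  B: calculated 184.9 vs reported 184.9 → residual 0.0 km
  C: calculated 179.2 vs reported 252.5 → residual 73.3 km
  D: calculated 224.1 vs reported 224.1 → residual 0.0 km
A, B, D are mutually consistent (residuals ≈ 0); C is off by 73.3 km.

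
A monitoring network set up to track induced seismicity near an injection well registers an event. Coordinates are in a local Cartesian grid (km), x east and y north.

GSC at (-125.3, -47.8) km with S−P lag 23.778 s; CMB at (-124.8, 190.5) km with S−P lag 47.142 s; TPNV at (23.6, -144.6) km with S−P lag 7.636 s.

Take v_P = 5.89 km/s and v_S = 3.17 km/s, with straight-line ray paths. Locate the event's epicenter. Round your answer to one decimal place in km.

(31.6, -92.8)

Distance from S−P lag: d = Δt · v_P v_S / (v_P − v_S) = Δt · (5.89·3.17)/(5.89−3.17) ≈ 6.8644·Δt.
So d_GSC = 163.22, d_CMB = 323.60, d_TPNV = 52.42 km.
Circle about each station: (x + 125.3)² + (y + 47.8)² = 163.22²; (x + 124.8)² + (y − 190.5)² = 323.60²; (x − 23.6)² + (y + 144.6)² = 52.42².
Subtracting pairs of circle equations eliminates x²+y² and gives linear equations (the radical axes):
1.0 x + 476.6 y = -44195.83
297.8 x − 193.6 y = 27374.10
Solving the 2×2 system: x ≈ 31.6, y ≈ -92.8 km.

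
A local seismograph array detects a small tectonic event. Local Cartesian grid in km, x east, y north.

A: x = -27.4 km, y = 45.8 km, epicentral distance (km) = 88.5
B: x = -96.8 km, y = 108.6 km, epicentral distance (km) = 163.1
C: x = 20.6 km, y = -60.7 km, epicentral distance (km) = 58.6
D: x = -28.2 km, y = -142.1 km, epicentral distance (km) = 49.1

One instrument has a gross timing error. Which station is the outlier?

Solve using three stations at a time. Using A, B, C (subtract circle equations pairwise → linear system) gives (x, y) ≈ (-35.1, -42.4).
Distances from that point to each station vs reported:
  A: calculated 88.5 vs reported 88.5 → residual 0.0 km
  B: calculated 163.1 vs reported 163.1 → residual 0.0 km
  C: calculated 58.6 vs reported 58.6 → residual 0.0 km
  D: calculated 100.0 vs reported 49.1 → residual 50.9 km
A, B, C are mutually consistent (residuals ≈ 0); D is off by 50.9 km.

D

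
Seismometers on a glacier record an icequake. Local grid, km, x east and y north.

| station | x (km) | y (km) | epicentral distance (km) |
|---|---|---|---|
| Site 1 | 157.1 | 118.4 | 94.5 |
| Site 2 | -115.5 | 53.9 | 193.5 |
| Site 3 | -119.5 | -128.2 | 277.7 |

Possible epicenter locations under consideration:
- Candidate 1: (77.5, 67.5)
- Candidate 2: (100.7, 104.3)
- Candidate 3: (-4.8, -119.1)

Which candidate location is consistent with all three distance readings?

Candidate 1

For each candidate, compare |candidate − station| to the reported distance:
Candidate 1: residuals Site 1 0.0, Site 2 0.0, Site 3 0.0 → max 0.0 km
Candidate 2: residuals Site 1 36.4, Site 2 28.5, Site 3 42.5 → max 42.5 km
Candidate 3: residuals Site 1 192.9, Site 2 11.9, Site 3 162.6 → max 192.9 km
Only Candidate 1 has all residuals ≈ 0.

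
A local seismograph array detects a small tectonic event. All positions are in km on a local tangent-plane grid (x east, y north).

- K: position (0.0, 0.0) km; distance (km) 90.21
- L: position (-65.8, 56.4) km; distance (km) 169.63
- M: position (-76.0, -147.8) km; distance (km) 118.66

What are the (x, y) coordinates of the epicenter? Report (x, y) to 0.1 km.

25.6 km east, -86.5 km north

Circle about each station: x² + y² = 90.21²; (x + 65.8)² + (y − 56.4)² = 169.63²; (x + 76.0)² + (y + 147.8)² = 118.66².
Subtracting the K equation from the L and M equations removes the quadratic terms:
-131.6 x + 112.8 y = -13125.89
-152.0 x − 295.6 y = 21678.49
Solving the 2×2 system: x ≈ 25.6, y ≈ -86.5 km.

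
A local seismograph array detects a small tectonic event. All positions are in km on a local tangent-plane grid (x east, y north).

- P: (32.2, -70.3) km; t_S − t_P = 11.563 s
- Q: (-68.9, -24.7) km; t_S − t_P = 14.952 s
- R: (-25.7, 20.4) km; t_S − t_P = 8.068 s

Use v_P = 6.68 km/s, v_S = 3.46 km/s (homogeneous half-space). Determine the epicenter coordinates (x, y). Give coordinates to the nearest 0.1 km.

Distance from S−P lag: d = Δt · v_P v_S / (v_P − v_S) = Δt · (6.68·3.46)/(6.68−3.46) ≈ 7.1779·Δt.
So d_P = 83.00, d_Q = 107.32, d_R = 57.91 km.
Circle about each station: (x − 32.2)² + (y + 70.3)² = 83.00²; (x + 68.9)² + (y + 24.7)² = 107.32²; (x + 25.7)² + (y − 20.4)² = 57.91².
Subtracting pairs of circle equations eliminates x²+y² and gives linear equations (the radical axes):
-202.2 x + 91.2 y = -5250.21
-115.8 x + 181.4 y = -1366.85
Solving the 2×2 system: x ≈ 31.7, y ≈ 12.7 km.

x ≈ 31.7 km, y ≈ 12.7 km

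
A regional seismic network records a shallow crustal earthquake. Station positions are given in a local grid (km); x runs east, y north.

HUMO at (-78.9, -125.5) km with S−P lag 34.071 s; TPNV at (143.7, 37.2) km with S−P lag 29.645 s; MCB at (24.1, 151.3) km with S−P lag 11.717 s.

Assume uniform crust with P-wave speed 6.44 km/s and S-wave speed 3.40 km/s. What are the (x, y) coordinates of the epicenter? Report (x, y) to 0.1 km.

(-53.7, 118.6)

Distance from S−P lag: d = Δt · v_P v_S / (v_P − v_S) = Δt · (6.44·3.40)/(6.44−3.40) ≈ 7.2026·Δt.
So d_HUMO = 245.40, d_TPNV = 213.52, d_MCB = 84.39 km.
Circle about each station: (x + 78.9)² + (y + 125.5)² = 245.40²; (x − 143.7)² + (y − 37.2)² = 213.52²; (x − 24.1)² + (y − 151.3)² = 84.39².
Subtracting the HUMO equation from the TPNV and MCB equations removes the quadratic terms:
445.2 x + 325.4 y = 14688.44
206.0 x + 553.6 y = 54596.53
Solving the 2×2 system: x ≈ -53.7, y ≈ 118.6 km.
Check against HUMO (with the unrounded x, y): √((x + 78.9)²+(y + 125.5)²) = 245.40 ≈ 245.40 km. ✓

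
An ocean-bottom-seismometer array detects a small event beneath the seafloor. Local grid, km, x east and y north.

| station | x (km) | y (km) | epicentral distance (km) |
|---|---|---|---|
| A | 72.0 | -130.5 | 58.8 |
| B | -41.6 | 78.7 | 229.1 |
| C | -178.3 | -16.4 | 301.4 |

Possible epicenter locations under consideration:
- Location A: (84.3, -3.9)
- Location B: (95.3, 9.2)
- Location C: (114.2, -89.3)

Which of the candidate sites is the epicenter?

Location C

For each candidate, compare |candidate − station| to the reported distance:
Location A: residuals A 68.4, B 78.5, C 38.5 → max 78.5 km
Location B: residuals A 82.8, B 75.6, C 26.6 → max 82.8 km
Location C: residuals A 0.2, B 0.0, C 0.0 → max 0.2 km
Only Location C has all residuals ≈ 0.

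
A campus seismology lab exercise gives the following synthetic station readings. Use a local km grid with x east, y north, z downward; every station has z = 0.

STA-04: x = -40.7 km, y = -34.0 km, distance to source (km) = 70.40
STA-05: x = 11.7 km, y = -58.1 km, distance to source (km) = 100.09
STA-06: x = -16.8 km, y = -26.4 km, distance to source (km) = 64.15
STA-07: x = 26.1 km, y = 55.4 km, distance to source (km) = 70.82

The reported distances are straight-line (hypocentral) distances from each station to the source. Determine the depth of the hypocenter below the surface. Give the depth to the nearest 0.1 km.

z ≈ 33.6 km

Each station gives a sphere (x−x_i)² + (y−y_i)² + z² = d_i² (stations at z=0).
Subtracting the STA-04 sphere from STA-05 and STA-06: z² cancels, leaving linear equations in x and y:
104.8 x − 48.2 y = -4361.84
47.8 x + 15.2 y = -992.35
Solving: x ≈ -29.288, y ≈ 26.815 km (keep extra digits for the depth step; rounded: -29.3, 26.8).
Then from the STA-04 sphere: z² = 70.40² − (x + 40.7)² − (y + 34.0)² with x = -29.288, y = 26.815, so z ≈ 33.578 ≈ 33.6 km.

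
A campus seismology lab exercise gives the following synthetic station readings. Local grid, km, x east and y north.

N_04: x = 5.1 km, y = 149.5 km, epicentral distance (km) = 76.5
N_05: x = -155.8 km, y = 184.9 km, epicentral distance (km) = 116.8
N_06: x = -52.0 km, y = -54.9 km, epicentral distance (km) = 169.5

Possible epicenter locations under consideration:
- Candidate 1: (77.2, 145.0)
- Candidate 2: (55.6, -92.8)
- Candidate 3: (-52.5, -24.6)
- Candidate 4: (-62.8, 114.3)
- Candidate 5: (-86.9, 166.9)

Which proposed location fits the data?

For each candidate, compare |candidate − station| to the reported distance:
Candidate 1: residuals N_04 4.3, N_05 119.6, N_06 68.5 → max 119.6 km
Candidate 2: residuals N_04 171.0, N_05 232.2, N_06 55.4 → max 232.2 km
Candidate 3: residuals N_04 106.9, N_05 116.8, N_06 139.2 → max 139.2 km
Candidate 4: residuals N_04 0.0, N_05 0.0, N_06 0.0 → max 0.0 km
Candidate 5: residuals N_04 17.1, N_05 45.6, N_06 55.0 → max 55.0 km
Only Candidate 4 has all residuals ≈ 0.

Candidate 4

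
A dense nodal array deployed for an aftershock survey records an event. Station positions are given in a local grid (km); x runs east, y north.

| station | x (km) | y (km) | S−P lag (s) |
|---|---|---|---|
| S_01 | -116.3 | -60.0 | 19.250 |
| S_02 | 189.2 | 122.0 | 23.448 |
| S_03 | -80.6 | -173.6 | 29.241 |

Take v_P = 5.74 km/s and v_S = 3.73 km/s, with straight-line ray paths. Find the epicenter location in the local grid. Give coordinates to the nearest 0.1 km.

Distance from S−P lag: d = Δt · v_P v_S / (v_P − v_S) = Δt · (5.74·3.73)/(5.74−3.73) ≈ 10.6518·Δt.
So d_S_01 = 205.05, d_S_02 = 249.76, d_S_03 = 311.47 km.
Circle about each station: (x + 116.3)² + (y + 60.0)² = 205.05²; (x − 189.2)² + (y − 122.0)² = 249.76²; (x + 80.6)² + (y + 173.6)² = 311.47².
Subtracting pairs of circle equations eliminates x²+y² and gives linear equations (the radical axes):
611.0 x + 364.0 y = 13220.39
71.4 x − 227.2 y = -35460.43
Solving the 2×2 system: x ≈ -60.1, y ≈ 137.2 km.

x ≈ -60.1 km, y ≈ 137.2 km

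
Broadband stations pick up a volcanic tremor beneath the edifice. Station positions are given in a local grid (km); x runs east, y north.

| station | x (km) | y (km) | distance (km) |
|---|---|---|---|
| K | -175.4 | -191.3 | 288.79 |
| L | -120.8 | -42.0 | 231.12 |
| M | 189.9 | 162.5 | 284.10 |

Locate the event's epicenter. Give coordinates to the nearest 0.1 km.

Circle about each station: (x + 175.4)² + (y + 191.3)² = 288.79²; (x + 120.8)² + (y + 42.0)² = 231.12²; (x − 189.9)² + (y − 162.5)² = 284.10².
Subtracting the K equation from the L and M equations removes the quadratic terms:
109.2 x + 298.6 y = -21021.00
730.6 x + 707.6 y = -2205.74
Solving the 2×2 system: x ≈ 100.9, y ≈ -107.3 km.

x ≈ 100.9 km, y ≈ -107.3 km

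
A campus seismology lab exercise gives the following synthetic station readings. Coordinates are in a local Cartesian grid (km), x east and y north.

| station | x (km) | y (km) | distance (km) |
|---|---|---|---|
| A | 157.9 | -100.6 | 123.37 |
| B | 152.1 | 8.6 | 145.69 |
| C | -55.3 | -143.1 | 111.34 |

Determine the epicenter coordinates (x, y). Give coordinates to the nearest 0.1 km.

x ≈ 36.3 km, y ≈ -79.8 km

Circle about each station: (x − 157.9)² + (y + 100.6)² = 123.37²; (x − 152.1)² + (y − 8.6)² = 145.69²; (x + 55.3)² + (y + 143.1)² = 111.34².
Subtracting pairs of circle equations eliminates x²+y² and gives linear equations (the radical axes):
-11.6 x + 218.4 y = -17849.82
-426.4 x − 85.0 y = -8693.51
Solving the 2×2 system: x ≈ 36.3, y ≈ -79.8 km.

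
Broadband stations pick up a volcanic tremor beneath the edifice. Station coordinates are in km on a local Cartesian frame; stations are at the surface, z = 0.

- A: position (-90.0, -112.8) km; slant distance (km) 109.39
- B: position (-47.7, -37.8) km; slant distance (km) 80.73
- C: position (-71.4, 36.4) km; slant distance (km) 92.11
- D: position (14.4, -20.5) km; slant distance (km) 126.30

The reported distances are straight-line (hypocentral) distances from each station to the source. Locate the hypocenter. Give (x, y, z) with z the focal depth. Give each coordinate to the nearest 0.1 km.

Each station gives a sphere (x−x_i)² + (y−y_i)² + z² = d_i² (stations at z=0).
Subtracting the A sphere from B and C: z² cancels, leaving linear equations in x and y:
84.6 x + 150.0 y = -11670.87
37.2 x + 298.4 y = -10919.00
Solving: x ≈ -93.810, y ≈ -24.897 km (keep extra digits for the depth step; rounded: -93.8, -24.9).
Then from the A sphere: z² = 109.39² − (x + 90.0)² − (y + 112.8)² with x = -93.810, y = -24.897, so z ≈ 64.998 ≈ 65.0 km.
Check against D (with the unrounded solution): distance 126.31 ≈ 126.30 km. ✓

(-93.8, -24.9, 65.0)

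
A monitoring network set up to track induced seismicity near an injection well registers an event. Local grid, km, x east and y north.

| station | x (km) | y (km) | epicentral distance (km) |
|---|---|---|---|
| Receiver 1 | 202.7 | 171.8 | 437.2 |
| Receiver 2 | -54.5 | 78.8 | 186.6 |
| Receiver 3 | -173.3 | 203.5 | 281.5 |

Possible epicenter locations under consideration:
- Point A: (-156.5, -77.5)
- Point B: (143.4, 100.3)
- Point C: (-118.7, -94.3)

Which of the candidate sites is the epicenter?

Point A

For each candidate, compare |candidate − station| to the reported distance:
Point A: residuals Receiver 1 0.0, Receiver 2 0.0, Receiver 3 0.0 → max 0.0 km
Point B: residuals Receiver 1 344.3, Receiver 2 12.5, Receiver 3 51.6 → max 344.3 km
Point C: residuals Receiver 1 19.9, Receiver 2 2.0, Receiver 3 21.3 → max 21.3 km
Only Point A has all residuals ≈ 0.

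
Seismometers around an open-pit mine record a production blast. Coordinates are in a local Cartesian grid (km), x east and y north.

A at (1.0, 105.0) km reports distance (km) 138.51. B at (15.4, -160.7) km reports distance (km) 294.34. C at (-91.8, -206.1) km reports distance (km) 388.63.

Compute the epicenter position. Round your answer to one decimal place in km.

x ≈ 139.5 km, y ≈ 106.2 km

Circle about each station: (x − 1.0)² + (y − 105.0)² = 138.51²; (x − 15.4)² + (y + 160.7)² = 294.34²; (x + 91.8)² + (y + 206.1)² = 388.63².
Subtracting the A equation from the B and C equations removes the quadratic terms:
28.8 x − 531.4 y = -52415.37
-185.6 x − 622.2 y = -91969.81
Solving the 2×2 system: x ≈ 139.5, y ≈ 106.2 km.
Check against A (with the unrounded x, y): √((x − 1.0)²+(y − 105.0)²) = 138.52 ≈ 138.51 km. ✓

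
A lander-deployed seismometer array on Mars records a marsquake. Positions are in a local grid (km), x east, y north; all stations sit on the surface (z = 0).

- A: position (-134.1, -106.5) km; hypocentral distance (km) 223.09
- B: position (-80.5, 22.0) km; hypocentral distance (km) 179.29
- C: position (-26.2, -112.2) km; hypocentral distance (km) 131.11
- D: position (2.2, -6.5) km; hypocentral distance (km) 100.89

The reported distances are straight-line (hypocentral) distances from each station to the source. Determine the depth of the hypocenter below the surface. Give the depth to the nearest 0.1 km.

Each station gives a sphere (x−x_i)² + (y−y_i)² + z² = d_i² (stations at z=0).
Subtracting the A sphere from B and C: z² cancels, leaving linear equations in x and y:
107.2 x + 257.0 y = -4736.57
215.8 x − 11.4 y = 16529.54
Solving: x ≈ 73.993, y ≈ -49.294 km (keep extra digits for the depth step; rounded: 74.0, -49.3).
Then from the A sphere: z² = 223.09² − (x + 134.1)² − (y + 106.5)² with x = 73.993, y = -49.294, so z ≈ 56.515 ≈ 56.5 km.

56.5 km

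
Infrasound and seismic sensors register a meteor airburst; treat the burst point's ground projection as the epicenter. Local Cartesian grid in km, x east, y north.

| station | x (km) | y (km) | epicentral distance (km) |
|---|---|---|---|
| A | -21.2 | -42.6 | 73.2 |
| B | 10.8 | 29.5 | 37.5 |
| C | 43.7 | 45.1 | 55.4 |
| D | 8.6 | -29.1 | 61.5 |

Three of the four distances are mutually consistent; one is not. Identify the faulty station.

B

Solve using three stations at a time. Using A, C, D (subtract circle equations pairwise → linear system) gives (x, y) ≈ (-9.5, 29.7).
Distances from that point to each station vs reported:
  A: calculated 73.2 vs reported 73.2 → residual 0.0 km
  B: calculated 20.4 vs reported 37.5 → residual 17.1 km
  C: calculated 55.4 vs reported 55.4 → residual 0.0 km
  D: calculated 61.5 vs reported 61.5 → residual 0.0 km
A, C, D are mutually consistent (residuals ≈ 0); B is off by 17.1 km.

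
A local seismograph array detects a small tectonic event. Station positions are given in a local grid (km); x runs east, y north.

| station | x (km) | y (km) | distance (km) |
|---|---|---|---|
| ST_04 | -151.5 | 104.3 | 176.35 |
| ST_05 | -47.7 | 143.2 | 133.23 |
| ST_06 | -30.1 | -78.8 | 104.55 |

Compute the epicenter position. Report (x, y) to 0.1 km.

3.5 km east, 20.2 km north

Circle about each station: (x + 151.5)² + (y − 104.3)² = 176.35²; (x + 47.7)² + (y − 143.2)² = 133.23²; (x + 30.1)² + (y + 78.8)² = 104.55².
Subtracting the ST_04 equation from the ST_05 and ST_06 equations removes the quadratic terms:
207.6 x + 77.8 y = 2299.88
242.8 x − 366.2 y = -6546.67
Solving the 2×2 system: x ≈ 3.5, y ≈ 20.2 km.
Check against ST_04 (with the unrounded x, y): √((x + 151.5)²+(y − 104.3)²) = 176.35 ≈ 176.35 km. ✓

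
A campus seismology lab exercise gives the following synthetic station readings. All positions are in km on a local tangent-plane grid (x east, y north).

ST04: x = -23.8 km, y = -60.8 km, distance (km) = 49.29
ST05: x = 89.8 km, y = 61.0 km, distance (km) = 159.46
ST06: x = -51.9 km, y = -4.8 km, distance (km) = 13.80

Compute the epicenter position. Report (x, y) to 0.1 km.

Circle about each station: (x + 23.8)² + (y + 60.8)² = 49.29²; (x − 89.8)² + (y − 61.0)² = 159.46²; (x + 51.9)² + (y + 4.8)² = 13.80².
Subtracting pairs of circle equations eliminates x²+y² and gives linear equations (the radical axes):
227.2 x + 243.6 y = -15476.03
-56.2 x + 112.0 y = 692.63
Solving the 2×2 system: x ≈ -48.6, y ≈ -18.2 km.
Check against ST04 (with the unrounded x, y): √((x + 23.8)²+(y + 60.8)²) = 49.29 ≈ 49.29 km. ✓

(-48.6, -18.2)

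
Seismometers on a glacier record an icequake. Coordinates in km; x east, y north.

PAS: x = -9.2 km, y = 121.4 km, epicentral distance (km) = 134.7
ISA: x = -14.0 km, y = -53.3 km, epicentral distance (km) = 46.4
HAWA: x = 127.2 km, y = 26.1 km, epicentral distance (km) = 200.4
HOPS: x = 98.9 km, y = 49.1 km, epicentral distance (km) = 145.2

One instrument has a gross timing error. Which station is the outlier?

HAWA

Solve using three stations at a time. Using PAS, ISA, HOPS (subtract circle equations pairwise → linear system) gives (x, y) ≈ (-33.2, -11.1).
Distances from that point to each station vs reported:
  PAS: calculated 134.7 vs reported 134.7 → residual 0.0 km
  ISA: calculated 46.3 vs reported 46.4 → residual 0.1 km
  HAWA: calculated 164.7 vs reported 200.4 → residual 35.7 km
  HOPS: calculated 145.2 vs reported 145.2 → residual 0.0 km
PAS, ISA, HOPS are mutually consistent (residuals ≈ 0); HAWA is off by 35.7 km.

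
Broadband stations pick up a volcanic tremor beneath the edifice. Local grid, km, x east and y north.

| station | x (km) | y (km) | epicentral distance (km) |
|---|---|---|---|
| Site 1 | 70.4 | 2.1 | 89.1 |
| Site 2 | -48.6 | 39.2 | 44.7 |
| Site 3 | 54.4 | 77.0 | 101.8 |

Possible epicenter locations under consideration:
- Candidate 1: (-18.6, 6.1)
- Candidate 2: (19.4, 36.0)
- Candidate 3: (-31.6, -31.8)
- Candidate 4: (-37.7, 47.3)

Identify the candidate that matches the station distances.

For each candidate, compare |candidate − station| to the reported distance:
Candidate 1: residuals Site 1 0.0, Site 2 0.0, Site 3 0.0 → max 0.0 km
Candidate 2: residuals Site 1 27.9, Site 2 23.4, Site 3 47.9 → max 47.9 km
Candidate 3: residuals Site 1 18.4, Site 2 28.3, Site 3 36.9 → max 36.9 km
Candidate 4: residuals Site 1 28.1, Site 2 31.1, Site 3 5.0 → max 31.1 km
Only Candidate 1 has all residuals ≈ 0.

Candidate 1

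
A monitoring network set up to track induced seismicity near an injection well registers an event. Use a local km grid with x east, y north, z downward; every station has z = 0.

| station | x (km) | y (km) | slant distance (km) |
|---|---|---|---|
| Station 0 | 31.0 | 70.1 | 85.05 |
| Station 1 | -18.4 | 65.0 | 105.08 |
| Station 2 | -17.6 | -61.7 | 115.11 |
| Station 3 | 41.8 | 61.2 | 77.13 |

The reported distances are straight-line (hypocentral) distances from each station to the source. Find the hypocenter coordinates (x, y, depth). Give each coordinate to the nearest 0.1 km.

Each station gives a sphere (x−x_i)² + (y−y_i)² + z² = d_i² (stations at z=0).
Subtracting the Station 0 sphere from Station 1 and Station 2: z² cancels, leaving linear equations in x and y:
-98.8 x − 10.2 y = -5119.75
-97.2 x − 263.6 y = -7775.17
Solving: x ≈ 50.704, y ≈ 10.799 km (keep extra digits for the depth step; rounded: 50.7, 10.8).
Then from the Station 0 sphere: z² = 85.05² − (x − 31.0)² − (y − 70.1)² with x = 50.704, y = 10.799, so z ≈ 57.694 ≈ 57.7 km.

x ≈ 50.7 km, y ≈ 10.8 km, depth ≈ 57.7 km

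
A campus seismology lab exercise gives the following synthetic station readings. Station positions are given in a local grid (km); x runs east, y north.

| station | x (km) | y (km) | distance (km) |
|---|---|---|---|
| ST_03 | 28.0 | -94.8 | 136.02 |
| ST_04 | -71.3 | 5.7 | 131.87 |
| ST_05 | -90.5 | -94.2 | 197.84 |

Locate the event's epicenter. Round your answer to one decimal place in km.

x ≈ 56.5 km, y ≈ 38.2 km

Circle about each station: (x − 28.0)² + (y + 94.8)² = 136.02²; (x + 71.3)² + (y − 5.7)² = 131.87²; (x + 90.5)² + (y + 94.2)² = 197.84².
Subtracting pairs of circle equations eliminates x²+y² and gives linear equations (the radical axes):
-198.6 x + 201.0 y = -3543.12
-237.0 x + 1.2 y = -13346.38
Solving the 2×2 system: x ≈ 56.5, y ≈ 38.2 km.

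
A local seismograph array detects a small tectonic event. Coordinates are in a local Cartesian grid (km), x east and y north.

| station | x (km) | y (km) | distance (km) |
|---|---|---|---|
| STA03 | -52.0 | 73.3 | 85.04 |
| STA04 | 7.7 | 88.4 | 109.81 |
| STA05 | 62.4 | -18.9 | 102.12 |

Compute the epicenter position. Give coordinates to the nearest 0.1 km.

Circle about each station: (x + 52.0)² + (y − 73.3)² = 85.04²; (x − 7.7)² + (y − 88.4)² = 109.81²; (x − 62.4)² + (y + 18.9)² = 102.12².
Subtracting the STA03 equation from the STA04 and STA05 equations removes the quadratic terms:
119.4 x + 30.2 y = -5029.47
228.8 x − 184.4 y = -7022.61
Solving the 2×2 system: x ≈ -39.4, y ≈ -10.8 km.

x ≈ -39.4 km, y ≈ -10.8 km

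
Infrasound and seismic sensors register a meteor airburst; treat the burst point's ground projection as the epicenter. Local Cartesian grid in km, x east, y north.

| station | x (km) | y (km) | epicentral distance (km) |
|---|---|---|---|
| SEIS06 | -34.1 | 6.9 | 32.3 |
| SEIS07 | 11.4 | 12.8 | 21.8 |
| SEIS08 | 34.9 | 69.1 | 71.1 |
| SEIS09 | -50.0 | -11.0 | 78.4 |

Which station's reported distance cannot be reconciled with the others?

SEIS06

Solve using three stations at a time. Using SEIS07, SEIS08, SEIS09 (subtract circle equations pairwise → linear system) gives (x, y) ≈ (27.9, -1.7).
Distances from that point to each station vs reported:
  SEIS06: calculated 62.6 vs reported 32.3 → residual 30.3 km
  SEIS07: calculated 22.0 vs reported 21.8 → residual 0.2 km
  SEIS08: calculated 71.2 vs reported 71.1 → residual 0.1 km
  SEIS09: calculated 78.4 vs reported 78.4 → residual 0.0 km
SEIS07, SEIS08, SEIS09 are mutually consistent (residuals ≈ 0); SEIS06 is off by 30.3 km.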